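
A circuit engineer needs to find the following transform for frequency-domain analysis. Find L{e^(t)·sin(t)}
First shifting: L{e^(at)f(t)}=F(s-a)
L{sin(t)}=1/(s² + 1)
Shift: 1/((s-1)² + 1)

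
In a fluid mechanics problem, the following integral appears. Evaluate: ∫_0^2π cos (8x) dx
Antiderivative: sin(8x)/8
Evaluate at bounds: [sin(8·2π)/8] - [sin(8·0)/8]
= ((0) - (0))/8 = 0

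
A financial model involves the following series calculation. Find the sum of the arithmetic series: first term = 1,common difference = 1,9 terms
Last term: a_n=1+(9-1)·1=9
Sum=n(a_1+a_n)/2=9(1+9)/2=45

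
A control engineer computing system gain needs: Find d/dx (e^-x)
Chain rule: d/dx[e^u] = e^u · u' where u = -x
u' = -1

Answer: -1·e^-x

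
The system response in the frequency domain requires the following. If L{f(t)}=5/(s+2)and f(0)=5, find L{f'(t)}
L{f'(t)}=s·F(s) - f(0)=5s/(s+2)-5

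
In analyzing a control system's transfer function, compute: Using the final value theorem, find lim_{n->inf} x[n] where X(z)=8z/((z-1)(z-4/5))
Final value theorem: lim x[n] = lim_{z->1} (z-1) * X(z)
(z-1) * X(z) = 8z/(z-4/5)
As z->1: 8/(1 - 4/5) = 8/(1/5) = 40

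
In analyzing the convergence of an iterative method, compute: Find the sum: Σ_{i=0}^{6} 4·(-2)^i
Geometric series: S=a(1 - r^n)/(1 - r)
a=4, r=-2, n=7
S=4(1+128)/3=172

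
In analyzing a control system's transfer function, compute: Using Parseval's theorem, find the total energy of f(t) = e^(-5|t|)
Parseval's theorem: E=integral |f(t)|^2 dt=(1/2pi) integral |F(omega)|^2 domega
E=integral_{-inf}^{inf} e^(-10|t|) dt=2*integral_0^inf e^(-10t) dt=2/(2*5)=1/5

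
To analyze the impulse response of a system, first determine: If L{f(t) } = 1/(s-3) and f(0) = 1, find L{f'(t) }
L{f'(t)}=s·F(s) - f(0)=s/(s-3)-1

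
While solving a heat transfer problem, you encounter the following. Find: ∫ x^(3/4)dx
Power rule: ∫ x^(3/4) dx = x^(7/4)/(7/4)+C

Answer: (4/7)·x^(7/4)+C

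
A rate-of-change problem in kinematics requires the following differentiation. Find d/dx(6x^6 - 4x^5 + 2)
Power rule: d/dx(ax^n) = n·a·x^(n-1)
Term by term: 36·x^5-20·x^4

Answer: 36x^5-20x^4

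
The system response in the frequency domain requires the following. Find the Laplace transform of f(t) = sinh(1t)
L{sinh(at)}=a/(s²-a²)
L{sinh(1t)}=1/(s²-1)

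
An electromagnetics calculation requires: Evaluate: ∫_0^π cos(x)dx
Antiderivative: sin(x)
Evaluate at bounds: [sin(1·π)/1] - [sin(1·0)/1]
= ((0) - (0))/1 = 0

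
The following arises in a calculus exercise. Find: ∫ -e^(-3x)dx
Since d/dx[e^(-3x)] = -3e^(-3x), we get 1/3 e^(-3x) + C

Answer: (1/3)e^(-3x) + C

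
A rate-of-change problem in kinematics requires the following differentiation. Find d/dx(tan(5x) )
Chain rule: d/dx[tan(u)]=sec²(u)·u' where u=5x
u'=5

Answer: 5·sec²(5x)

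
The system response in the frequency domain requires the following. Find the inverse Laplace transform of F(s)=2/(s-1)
L^(-1){2/(s-a)} = c·e^(at)
Here a = 1, c = 2

Answer: 2e^(t)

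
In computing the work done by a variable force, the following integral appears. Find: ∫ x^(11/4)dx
Power rule: ∫ x^(11/4) dx = x^(15/4)/(15/4)+C

Answer: (4/15)·x^(15/4)+C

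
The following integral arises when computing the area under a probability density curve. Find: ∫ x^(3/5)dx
Power rule: ∫ x^(3/5) dx = x^(8/5)/(8/5)+C

Answer: (5/8)·x^(8/5)+C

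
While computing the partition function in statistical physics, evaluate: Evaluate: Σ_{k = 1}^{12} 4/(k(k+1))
Partial fractions: 4/(k(k+1)) = 4/k - 4/(k+1)
Telescoping sum: 4(1-1/13) = 4·12/13

Answer: 48/13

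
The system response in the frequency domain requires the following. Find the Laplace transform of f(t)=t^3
L{t^n} = n!/s^(n + 1)
L{t^3} = 3!/s^4 = 6/s^4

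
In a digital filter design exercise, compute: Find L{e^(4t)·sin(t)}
First shifting: L{e^(at)f(t)}=F(s-a)
L{sin(t)}=1/(s² + 1)
Shift: 1/((s-4)² + 1)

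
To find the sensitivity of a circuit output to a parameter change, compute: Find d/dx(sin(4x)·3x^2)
Product rule: (fg)'=f'g + fg'
f=sin(4x), f'=4·cos(4x)
g=3x^2, g'=6x

Answer: 12·cos(4x)·x^2 + 6·sin(4x)·x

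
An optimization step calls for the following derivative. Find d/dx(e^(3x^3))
Chain rule: d/dx[e^u] = e^u · u' where u = 3x^3
u' = 9x^2

Answer: 9x^2·e^(3x^3)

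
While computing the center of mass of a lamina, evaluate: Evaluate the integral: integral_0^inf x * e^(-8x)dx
This is a Gamma integral. Substitute u=8x (du=8 dx):
integral_0^inf x * e^(-8x) dx=(1/8^2) integral_0^inf u^1 * e^(-u) du
=Gamma(2)/8^2=1!/8^2=1/64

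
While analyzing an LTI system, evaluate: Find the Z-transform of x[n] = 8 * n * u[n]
Z{n * u[n]} = z/(z-1)^2
By linearity: Z{8 * n * u[n]} = 8z/(z-1)^2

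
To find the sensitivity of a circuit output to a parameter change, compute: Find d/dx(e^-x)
Chain rule: d/dx[e^u] = e^u · u' where u = -x
u' = -1

Answer: -1·e^-x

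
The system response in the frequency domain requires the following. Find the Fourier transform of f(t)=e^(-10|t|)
Using the standard pair: F{e^(-a|t|)} = 2a/(a^2 + omega^2)
With a = 10: F(omega) = 20/(100 + omega^2)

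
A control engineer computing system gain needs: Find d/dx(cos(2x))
Chain rule: d/dx[cos(u)]=-sin(u)·u' where u=2x
u'=2

Answer: -2·sin(2x)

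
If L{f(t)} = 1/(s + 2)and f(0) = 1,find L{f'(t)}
L{f'(t)} = s·F(s) - f(0) = s/(s+2)-1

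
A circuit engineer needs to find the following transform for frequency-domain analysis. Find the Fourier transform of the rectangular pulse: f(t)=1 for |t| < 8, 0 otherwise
F(omega) = integral from -8 to 8 of e^(-j*omega*t) dt
= 2*sin(8*omega)/omega = 16*sinc(8*omega/pi)

Answer: 2*sin(8*omega)/omega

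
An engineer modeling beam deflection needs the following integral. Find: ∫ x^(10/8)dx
Power rule: ∫ x^(5/4) dx = x^(9/4)/(9/4)+C

Answer: (4/9)·x^(9/4)+C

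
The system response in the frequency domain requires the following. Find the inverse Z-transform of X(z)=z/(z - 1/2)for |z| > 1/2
Standard pair: z/(z-a) <-> a^n*u[n] for causal signals
With a=1/2: x[n]=(1/2)^n*u[n]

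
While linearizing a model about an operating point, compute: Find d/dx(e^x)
Chain rule: d/dx[e^u]=e^u · u' where u=x
u'=1

Answer: 1·e^x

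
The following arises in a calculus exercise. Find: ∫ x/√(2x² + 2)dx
Let u = 2x² + 2, du = 4x dx
∫ (1/4)·u^(-1/2) du = √u/2 + C

Answer: √(2x² + 2)/2 + C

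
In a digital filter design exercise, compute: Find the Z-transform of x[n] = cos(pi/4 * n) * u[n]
Z{cos(w0*n)*u[n]} = z(z - cos(w0))/(z^2 - 2z*cos(w0) + 1)
With w0 = pi/4: X(z) = z(z - cos(pi/4))/(z^2 - 2z*cos(pi/4) + 1)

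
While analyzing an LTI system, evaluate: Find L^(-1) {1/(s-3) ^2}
L^(-1){1/(s-a)^n}=t^(n-1)·e^(at)/(n-1)!
Here a=3, n=2: t^1·e^(3t)/1

Answer: t·e^(3t)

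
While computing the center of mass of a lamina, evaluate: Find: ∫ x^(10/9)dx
Power rule: ∫ x^(10/9) dx=x^(19/9)/(19/9) + C

Answer: (9/19)·x^(19/9) + C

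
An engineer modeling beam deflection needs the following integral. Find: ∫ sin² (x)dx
Using identity sin²(u) = (1 - cos(2u))/2:
∫ (1 - cos(2x))/2 dx = x/2 - sin(2x)/4+C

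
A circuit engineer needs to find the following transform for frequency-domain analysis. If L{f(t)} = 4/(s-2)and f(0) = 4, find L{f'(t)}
L{f'(t)}=s·F(s) - f(0)=4s/(s-2) - 4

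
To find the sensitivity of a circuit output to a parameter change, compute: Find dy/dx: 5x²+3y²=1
Differentiate: 10x + 6y·(dy/dx)=0
dy/dx=-10x/(6y)=-(5/3)·(x/y)

Answer: dy/dx=-(5/3)·(x/y)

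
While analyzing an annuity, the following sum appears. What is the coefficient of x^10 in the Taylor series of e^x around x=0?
Taylor series of e^x=Σ x^n/n!
Coefficient of x^10=1/10!=1/3628800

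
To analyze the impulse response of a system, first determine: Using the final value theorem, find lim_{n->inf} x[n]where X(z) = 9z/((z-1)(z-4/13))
Final value theorem: lim x[n]=lim_{z->1} (z-1)*X(z)
(z-1)*X(z)=9z/(z-4/13)
As z->1: 9/(1 - 4/13)=9/(9/13)=13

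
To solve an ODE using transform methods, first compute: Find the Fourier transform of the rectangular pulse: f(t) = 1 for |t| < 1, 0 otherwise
F(omega) = integral from -1 to 1 of e^(-j * omega * t) dt
= 2 * sin(1 * omega)/omega = 2 * sinc(1 * omega/pi)

Answer: 2 * sin(1 * omega)/omega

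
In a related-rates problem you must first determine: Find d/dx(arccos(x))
d/dx[arccos(u)]=-u'/√(1-u²), u=x, u'=1

Answer: -1/√(1-x²)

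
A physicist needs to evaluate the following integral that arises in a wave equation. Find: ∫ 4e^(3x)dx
Since d/dx[e^(3x)] = 3e^(3x), we get 4/3 e^(3x)+C

Answer: (4/3)e^(3x)+C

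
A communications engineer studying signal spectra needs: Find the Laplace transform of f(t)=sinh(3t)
L{sinh(at)}=a/(s²-a²)
L{sinh(3t)}=3/(s²-9)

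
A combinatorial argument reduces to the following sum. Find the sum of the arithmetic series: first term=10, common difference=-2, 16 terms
Last term: a_n = 10 + (16 - 1)·-2 = -20
Sum = n(a_1 + a_n)/2 = 16(10 + (-20))/2 = -80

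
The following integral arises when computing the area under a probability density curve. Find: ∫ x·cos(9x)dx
By parts: u=x, dv=cos(9x) dx
du=dx, v=sin(9x)/9
=x·sin(9x)/9 + cos(9x)/9² + C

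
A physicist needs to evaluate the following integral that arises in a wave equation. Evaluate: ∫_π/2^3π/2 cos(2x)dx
Antiderivative: sin(2x)/2
Evaluate at bounds: [sin(2·3π/2)/2] - [sin(2·π/2)/2]
=((0) - (0))/2=0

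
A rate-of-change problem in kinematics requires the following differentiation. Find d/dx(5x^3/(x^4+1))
Quotient rule: (f/g)'=(f'g - fg')/g²
f=5x^3, f'=15x^2
g=x^4 + 1, g'=4x^3

Answer: (15x^2·(x^4 + 1) - 20x^6)/(x^4 + 1)²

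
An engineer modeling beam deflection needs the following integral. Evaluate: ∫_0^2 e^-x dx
Antiderivative: -e^-x
Evaluate: -(e^-2 - 1)

Answer: (e^-2 - 1)/(-1)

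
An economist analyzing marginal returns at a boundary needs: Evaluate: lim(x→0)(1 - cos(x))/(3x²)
Using 1-cos(u) ≈ u²/2 for small u:
(1-cos(x)) ≈ (x)²/2=1x²/2
So limit=1/(2·3)=1/6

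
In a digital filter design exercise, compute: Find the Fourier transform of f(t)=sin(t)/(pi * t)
sin(W*t)/(pi*t) = (W/pi)*sinc(W*t/pi) is the impulse response of the ideal low-pass filter with cutoff W (here W = 1).
Its Fourier transform is a rectangular function:
F(omega) = 1 for |omega| < 1, 0 otherwise

Answer: rect(omega/2) [i.e., 1 for |omega| < 1, 0 otherwise]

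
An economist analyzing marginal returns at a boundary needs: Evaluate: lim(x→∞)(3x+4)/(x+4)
Divide numerator and denominator by x:
lim (3 + 4/x)/(1 + 4/x) = 3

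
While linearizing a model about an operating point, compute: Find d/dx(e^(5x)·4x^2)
Product rule: (fg)'=f'g+fg'
f=e^(5x), f'=5·e^(5x)
g=4x^2, g'=8x

Answer: 20·e^(5x)·x^2+8·e^(5x)·x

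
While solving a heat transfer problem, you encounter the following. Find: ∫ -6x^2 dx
Using power rule: ∫ -6x^2 dx = -6/3 x^3+C = -2x^3+C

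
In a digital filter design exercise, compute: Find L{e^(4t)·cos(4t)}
First shifting: L{e^(at)f(t)}=F(s-a)
L{cos(4t)}=s/(s² + 16)
Shift: (s-4)/((s-4)² + 16)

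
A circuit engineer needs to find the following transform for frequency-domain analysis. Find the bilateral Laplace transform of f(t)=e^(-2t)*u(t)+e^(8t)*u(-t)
For e^(-2t) * u(t): L = 1/(s + 2), Re(s) > -2
For e^(8t) * u(-t): L = -1/(s-8), Re(s) < 8
Combined: F(s) = 1/(s + 2) - 1/(s-8), -2 < Re(s) < 8

Answer: 1/(s + 2) - 1/(s-8), ROC: -2 < Re(s) < 8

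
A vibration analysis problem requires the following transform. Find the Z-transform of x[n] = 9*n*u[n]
Z{n * u[n]} = z/(z-1)^2
By linearity: Z{9 * n * u[n]} = 9z/(z-1)^2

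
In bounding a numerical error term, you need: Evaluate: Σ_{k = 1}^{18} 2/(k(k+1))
Partial fractions: 2/(k(k + 1))=2/k - 2/(k + 1)
Telescoping sum: 2(1 - 1/19)=2·18/19

Answer: 36/19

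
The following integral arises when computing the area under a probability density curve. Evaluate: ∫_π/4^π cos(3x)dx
Antiderivative: sin(3x)/3
Evaluate at bounds: [sin(3·π)/3] - [sin(3·π/4)/3]
=((0) - (√2/2))/3=-√2/6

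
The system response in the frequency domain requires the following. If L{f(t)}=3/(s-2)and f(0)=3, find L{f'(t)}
L{f'(t)} = s·F(s) - f(0) = 3s/(s-2) - 3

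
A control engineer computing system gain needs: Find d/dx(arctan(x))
d/dx[arctan(u)]=u'/(1 + u²), u=x, u'=1

Answer: 1/(1 + x²)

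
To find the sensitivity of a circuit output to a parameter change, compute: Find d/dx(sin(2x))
Chain rule: d/dx[sin(u)] = cos(u)·u' where u = 2x
u' = 2

Answer: 2·cos(2x)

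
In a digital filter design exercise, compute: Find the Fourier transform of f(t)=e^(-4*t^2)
The Fourier transform of a Gaussian e^(-a*t^2) is sqrt(pi/a)*e^(-omega^2/(4a)).
With a = 4: F(omega) = sqrt(pi)/2*e^(-omega^2/16)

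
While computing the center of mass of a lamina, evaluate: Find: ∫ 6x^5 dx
Using power rule: ∫ 6x^5 dx = 6/6 x^6+C = x^6+C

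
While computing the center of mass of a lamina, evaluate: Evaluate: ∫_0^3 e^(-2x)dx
Antiderivative: (1/(-2))e^(-2x)
Evaluate: (1/(-2))(e^-6 - 1)

Answer: (e^-6 - 1)/(-2)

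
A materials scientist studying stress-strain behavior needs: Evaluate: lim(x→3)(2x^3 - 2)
Polynomial is continuous, so substitute x=3:
2·3^3-2=52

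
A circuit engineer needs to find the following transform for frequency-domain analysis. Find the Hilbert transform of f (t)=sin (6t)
The Hilbert transform shifts each frequency component by -pi/2.
H{sin(wt)}=-cos(wt)
With w=6: H{sin(6t)}=-cos(6t)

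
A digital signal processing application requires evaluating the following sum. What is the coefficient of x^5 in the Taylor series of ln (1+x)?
ln(1+x)=Σ (-1)^(n+1) x^n/n
Coefficient of x^5=(-1)^6/5=1/5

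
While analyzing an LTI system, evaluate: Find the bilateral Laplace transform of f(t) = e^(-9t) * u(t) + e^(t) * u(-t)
For e^(-9t)*u(t): L=1/(s + 9), Re(s) > -9
For e^(t)*u(-t): L=-1/(s-1), Re(s) < 1
Combined: F(s)=1/(s + 9) - 1/(s-1), -9 < Re(s) < 1

Answer: 1/(s + 9) - 1/(s-1), ROC: -9 < Re(s) < 1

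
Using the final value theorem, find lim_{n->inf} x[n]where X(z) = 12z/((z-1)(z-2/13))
Final value theorem: lim x[n]=lim_{z->1} (z-1)*X(z)
(z-1)*X(z)=12z/(z-2/13)
As z->1: 12/(1-2/13)=12/(11/13)=156/11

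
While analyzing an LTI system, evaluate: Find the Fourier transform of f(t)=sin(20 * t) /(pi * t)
sin(W * t)/(pi * t)=(W/pi) * sinc(W * t/pi) is the impulse response of the ideal low-pass filter with cutoff W (here W=20).
Its Fourier transform is a rectangular function:
F(omega)=1 for |omega| < 20, 0 otherwise

Answer: rect(omega/40) [i.e., 1 for |omega| < 20, 0 otherwise]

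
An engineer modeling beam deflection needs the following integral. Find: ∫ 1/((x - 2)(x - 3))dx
Partial fractions: 1/((x-2)(x-3))=A/(x-2)+B/(x-3)
A=-1, B=1
∫ [-1· 1/(x-2)+1· 1/(x-3)] dx
=(1)[ln|x-3| - ln|x-2|]+C

Answer: ln|(x-3)/(x-2)|+C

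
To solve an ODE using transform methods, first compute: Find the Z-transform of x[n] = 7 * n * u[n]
Z{n*u[n]}=z/(z-1)^2
By linearity: Z{7*n*u[n]}=7z/(z-1)^2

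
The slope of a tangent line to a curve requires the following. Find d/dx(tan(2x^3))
Chain rule: d/dx[tan(u)]=sec²(u)·u' where u=2x^3
u'=6x^2

Answer: 6x^2·sec²(2x^3)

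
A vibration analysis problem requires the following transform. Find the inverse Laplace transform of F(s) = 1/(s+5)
L^(-1){1/(s-a)}=c·e^(at)
Here a=-5, c=1

Answer: e^(-5t)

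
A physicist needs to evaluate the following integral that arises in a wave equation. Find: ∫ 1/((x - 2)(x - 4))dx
Partial fractions: 1/((x-2)(x-4))=A/(x-2)+B/(x-4)
A=-1/2, B=1/2
∫ [-1/2· 1/(x-2)+1/2· 1/(x-4)] dx
=(1/2)[ln|x-4| - ln|x-2|]+C

Answer: (1/2)·ln|(x-4)/(x-2)|+C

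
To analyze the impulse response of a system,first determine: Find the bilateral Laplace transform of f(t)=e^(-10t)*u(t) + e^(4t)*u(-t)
For e^(-10t) * u(t): L=1/(s + 10), Re(s) > -10
For e^(4t) * u(-t): L=-1/(s-4), Re(s) < 4
Combined: F(s)=1/(s + 10) - 1/(s-4), -10 < Re(s) < 4

Answer: 1/(s + 10) - 1/(s-4), ROC: -10 < Re(s) < 4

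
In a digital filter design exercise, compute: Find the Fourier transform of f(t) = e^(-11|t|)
Using the standard pair: F{e^(-a|t|)} = 2a/(a^2 + omega^2)
With a = 11: F(omega) = 22/(121 + omega^2)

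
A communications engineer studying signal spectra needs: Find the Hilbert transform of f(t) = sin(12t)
The Hilbert transform shifts each frequency component by -pi/2.
H{sin(wt)}=-cos(wt)
With w=12: H{sin(12t)}=-cos(12t)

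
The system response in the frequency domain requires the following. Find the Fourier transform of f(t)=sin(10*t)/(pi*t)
sin(W * t)/(pi * t) = (W/pi) * sinc(W * t/pi) is the impulse response of the ideal low-pass filter with cutoff W (here W = 10).
Its Fourier transform is a rectangular function:
F(omega) = 1 for |omega| < 10, 0 otherwise

Answer: rect(omega/20) [i.e., 1 for |omega| < 10, 0 otherwise]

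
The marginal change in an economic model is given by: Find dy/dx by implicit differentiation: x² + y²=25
Differentiate both sides: 2x+2y·(dy/dx) = 0
Solve: dy/dx = -2x/(2y) = -x/y

Answer: dy/dx = -x/y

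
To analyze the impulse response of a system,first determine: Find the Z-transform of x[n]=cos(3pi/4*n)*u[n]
Z{cos(w0*n)*u[n]}=z(z - cos(w0))/(z^2 - 2z*cos(w0) + 1)
With w0=3pi/4: X(z)=z(z - cos(3pi/4))/(z^2 - 2z*cos(3pi/4) + 1)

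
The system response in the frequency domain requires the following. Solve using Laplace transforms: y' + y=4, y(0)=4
Take L of both sides: sY(s) - 4 + Y(s)=4/s
Y(s)(s + 1)=4/s + 4
Y(s)=4/(s(s + 1)) + 4/(s + 1)
Partial fractions: 4/(s(s + 1))=4/s - 4/(s + 1)
So Y(s)=4/s
Inverse transform (L^(-1){1/s}=1, L^(-1){1/(s + 1)}=e^(-t)):

Answer: y(t)=4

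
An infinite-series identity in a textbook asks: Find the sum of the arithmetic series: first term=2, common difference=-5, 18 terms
Last term: a_n = 2+(18-1)·-5 = -83
Sum = n(a_1+a_n)/2 = 18(2+(-83))/2 = -729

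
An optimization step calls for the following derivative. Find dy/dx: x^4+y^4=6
Differentiate: 4x^3+4y^3·(dy/dx) = 0
dy/dx = -4x^3/(4y^3)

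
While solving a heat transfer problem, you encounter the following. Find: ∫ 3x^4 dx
Using power rule: ∫ 3x^4 dx=3/5 x^5 + C=(3/5)x^5 + C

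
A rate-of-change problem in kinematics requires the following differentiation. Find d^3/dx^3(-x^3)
Apply power rule 3 times:
d^1: -3x^2
d^2: -6x
d^3: -6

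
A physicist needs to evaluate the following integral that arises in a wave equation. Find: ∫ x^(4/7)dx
Power rule: ∫ x^(4/7) dx = x^(11/7)/(11/7)+C

Answer: (7/11)·x^(11/7)+C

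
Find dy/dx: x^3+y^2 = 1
Differentiate: 3x^2 + 2y·(dy/dx)=0
dy/dx=-3x^2/(2y)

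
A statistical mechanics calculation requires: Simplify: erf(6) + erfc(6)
By definition erfc(x) = 1 - erf(x)
erf(6) + erfc(6) = erf(6) + 1 - erf(6) = 1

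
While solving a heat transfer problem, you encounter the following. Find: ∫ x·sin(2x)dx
By parts: u = x, dv = sin(2x) dx
du = dx, v = -cos(2x)/2
= -x·cos(2x)/2+sin(2x)/2²+C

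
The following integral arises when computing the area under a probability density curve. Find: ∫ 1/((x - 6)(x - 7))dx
Partial fractions: 1/((x-6)(x-7)) = A/(x-6) + B/(x-7)
A = -1, B = 1
∫ [-1· 1/(x-6) + 1· 1/(x-7)] dx
= (1)[ln|x-7| - ln|x-6|] + C

Answer: ln|(x-7)/(x-6)| + C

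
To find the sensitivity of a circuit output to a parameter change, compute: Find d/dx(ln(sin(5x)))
Chain rule: d/dx[ln(u)]=u'/u where u=sin(5x)
u'=5cos(5x)

Answer: (5cos(5x))/(sin(5x))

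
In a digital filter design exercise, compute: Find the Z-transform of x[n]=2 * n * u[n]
Z{n*u[n]} = z/(z-1)^2
By linearity: Z{2*n*u[n]} = 2z/(z-1)^2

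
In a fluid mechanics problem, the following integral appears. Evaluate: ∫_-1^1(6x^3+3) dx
Step 1: Find antiderivative F(x)=(3/2)x^4+3x
Step 2: F(1) - F(-1)=9/2 - (-3/2)=6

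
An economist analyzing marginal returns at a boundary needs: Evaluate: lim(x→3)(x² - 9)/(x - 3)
Factor: (x² - 9) = (x-3)(x + 3)
Cancel (x-3): lim(x→3) (x + 3) = 6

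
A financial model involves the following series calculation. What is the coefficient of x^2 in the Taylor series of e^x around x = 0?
Taylor series of e^x = Σ x^n/n!
Coefficient of x^2 = 1/2! = 1/2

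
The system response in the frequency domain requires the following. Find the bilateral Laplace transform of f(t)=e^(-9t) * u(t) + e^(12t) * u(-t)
For e^(-9t) * u(t): L=1/(s+9), Re(s) > -9
For e^(12t) * u(-t): L=-1/(s-12), Re(s) < 12
Combined: F(s)=1/(s+9)-1/(s-12), -9 < Re(s) < 12

Answer: 1/(s+9)-1/(s-12), ROC: -9 < Re(s) < 12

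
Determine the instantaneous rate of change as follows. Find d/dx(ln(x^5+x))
Chain rule: d/dx[ln(u)] = u'/u where u = x^5 + x
u' = 5x^4 + 1

Answer: (5x^4 + 1)/(x^5 + x)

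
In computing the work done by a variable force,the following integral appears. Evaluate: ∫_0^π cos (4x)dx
Antiderivative: sin(4x)/4
Evaluate at bounds: [sin(4·π)/4] - [sin(4·0)/4]
= ((0) - (0))/4 = 0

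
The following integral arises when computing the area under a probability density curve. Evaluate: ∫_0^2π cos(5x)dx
Antiderivative: sin(5x)/5
Evaluate at bounds: [sin(5·2π)/5] - [sin(5·0)/5]
= ((0) - (0))/5 = 0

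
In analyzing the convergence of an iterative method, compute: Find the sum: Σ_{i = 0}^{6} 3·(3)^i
Geometric series: S = a(1 - r^n)/(1 - r)
a = 3, r = 3, n = 7
S = 3(1 - 2187)/-2 = 3279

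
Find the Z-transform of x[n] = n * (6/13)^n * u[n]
Using the property Z{n*a^n*u[n]} = az/(z-a)^2
With a = 6/13: X(z) = (6/13)z/(z - 6/13)^2, |z| > 6/13

Answer: (6/13)z/(z - 6/13)^2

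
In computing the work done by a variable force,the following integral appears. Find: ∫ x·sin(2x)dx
By parts: u = x, dv = sin(2x) dx
du = dx, v = -cos(2x)/2
= -x·cos(2x)/2 + sin(2x)/2² + C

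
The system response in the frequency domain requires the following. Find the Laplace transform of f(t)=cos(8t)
L{cos(wt)} = s/(s² + w²)
L{cos(8t)} = s/(s² + 64)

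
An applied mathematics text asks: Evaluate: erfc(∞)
erfc(x) = 1 - erf(x); erfc(∞) = 1 - erf(∞) = 1 - 1 = 0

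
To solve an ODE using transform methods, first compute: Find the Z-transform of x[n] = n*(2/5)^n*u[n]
Using the property Z{n*a^n*u[n]}=az/(z-a)^2
With a=2/5: X(z)=(2/5)z/(z - 2/5)^2, |z| > 2/5

Answer: (2/5)z/(z - 2/5)^2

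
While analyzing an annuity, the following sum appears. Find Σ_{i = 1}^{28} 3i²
= 3·n(n+1)(2n+1)/6 = 3·28·29·57/6 = 23142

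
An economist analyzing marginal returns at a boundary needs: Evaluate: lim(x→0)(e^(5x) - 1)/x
L'Hôpital (0/0): lim 5e^(5x)/1=5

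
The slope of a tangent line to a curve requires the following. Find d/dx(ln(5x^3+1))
Chain rule: d/dx[ln(u)]=u'/u where u=5x^3 + 1
u'=15x^2

Answer: (15x^2)/(5x^3 + 1)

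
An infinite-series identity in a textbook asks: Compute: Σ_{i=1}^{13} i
Using formula: Σ i^1 = n(n+1)/2 = 13·14/2 = 91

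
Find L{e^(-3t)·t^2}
First shifting: L{e^(at)f(t)} = F(s-a)
L{t^2} = 2/s^3
Shift s → s + 3: 2/(s + 3)^3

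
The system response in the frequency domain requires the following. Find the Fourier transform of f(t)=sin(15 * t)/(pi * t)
sin(W * t)/(pi * t)=(W/pi) * sinc(W * t/pi) is the impulse response of the ideal low-pass filter with cutoff W (here W=15).
Its Fourier transform is a rectangular function:
F(omega)=1 for |omega| < 15, 0 otherwise

Answer: rect(omega/30) [i.e., 1 for |omega| < 15, 0 otherwise]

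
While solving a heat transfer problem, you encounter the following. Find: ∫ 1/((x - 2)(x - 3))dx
Partial fractions: 1/((x-2)(x-3))=A/(x-2)+B/(x-3)
A=-1, B=1
∫ [-1· 1/(x-2)+1· 1/(x-3)] dx
=(1)[ln|x-3| - ln|x-2|]+C

Answer: ln|(x-3)/(x-2)|+C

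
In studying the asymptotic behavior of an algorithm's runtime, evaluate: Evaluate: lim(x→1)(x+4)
Polynomial is continuous, so substitute x=1:
1·1+4=5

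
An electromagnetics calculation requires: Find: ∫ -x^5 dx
Using power rule: ∫ -x^5 dx = -1/6 x^6 + C = (-1/6)x^6 + C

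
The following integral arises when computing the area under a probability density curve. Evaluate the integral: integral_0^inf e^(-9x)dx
integral_0^inf e^(-9x) dx = [-1/9 * e^(-9x)]_0^inf
= 0 - (-1/9) = 1/9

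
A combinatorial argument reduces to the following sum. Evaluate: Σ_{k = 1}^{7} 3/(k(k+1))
Partial fractions: 3/(k(k + 1))=3/k - 3/(k + 1)
Telescoping sum: 3(1 - 1/8)=3·7/8

Answer: 21/8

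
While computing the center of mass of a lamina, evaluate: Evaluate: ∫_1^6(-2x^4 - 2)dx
Step 1: Find antiderivative F(x) = (-2/5)x^5-2x
Step 2: F(6) - F(1) = -15612/5 - (-12/5) = -3120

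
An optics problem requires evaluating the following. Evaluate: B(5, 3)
B(x,y)=Γ(x)Γ(y)/Γ(x + y)=(x-1)!(y-1)!/(x + y-1)!
B(5,3)=4!·2!/7!=1/105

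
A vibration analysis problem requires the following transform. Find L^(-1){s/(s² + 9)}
L^(-1){s/(s² + w²)} = cos(wt)
Here w = 3

Answer: cos(3t)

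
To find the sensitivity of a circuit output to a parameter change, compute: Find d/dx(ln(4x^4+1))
Chain rule: d/dx[ln(u)]=u'/u where u=4x^4+1
u'=16x^3

Answer: (16x^3)/(4x^4+1)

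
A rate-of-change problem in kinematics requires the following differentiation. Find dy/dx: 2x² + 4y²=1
Differentiate: 4x+8y·(dy/dx) = 0
dy/dx = -4x/(8y) = -(1/2)·(x/y)

Answer: dy/dx = -(1/2)·(x/y)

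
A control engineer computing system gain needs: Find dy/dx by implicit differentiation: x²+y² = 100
Differentiate both sides: 2x + 2y·(dy/dx)=0
Solve: dy/dx=-2x/(2y)=-x/y

Answer: dy/dx=-x/y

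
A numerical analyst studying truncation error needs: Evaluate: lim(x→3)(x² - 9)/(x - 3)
Factor: (x² - 9)=(x-3)(x+3)
Cancel (x-3): lim(x→3) (x+3)=6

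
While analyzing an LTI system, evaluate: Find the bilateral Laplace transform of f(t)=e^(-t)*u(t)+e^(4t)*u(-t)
For e^(-t)*u(t): L=1/(s + 1), Re(s) > -1
For e^(4t)*u(-t): L=-1/(s-4), Re(s) < 4
Combined: F(s)=1/(s + 1) - 1/(s-4), -1 < Re(s) < 4

Answer: 1/(s + 1) - 1/(s-4), ROC: -1 < Re(s) < 4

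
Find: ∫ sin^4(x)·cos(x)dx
Let u = sin(x), du = cos(x) dx
∫ u^4 du = u^5/5+C

Answer: sin^5(x)/5+C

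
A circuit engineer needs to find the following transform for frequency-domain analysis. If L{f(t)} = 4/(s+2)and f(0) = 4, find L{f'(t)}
L{f'(t)}=s·F(s) - f(0)=4s/(s+2)-4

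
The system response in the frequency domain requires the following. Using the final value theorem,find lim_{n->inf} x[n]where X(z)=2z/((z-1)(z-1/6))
Final value theorem: lim x[n] = lim_{z->1} (z-1) * X(z)
(z-1) * X(z) = 2z/(z-1/6)
As z->1: 2/(1 - 1/6) = 2/(5/6) = 12/5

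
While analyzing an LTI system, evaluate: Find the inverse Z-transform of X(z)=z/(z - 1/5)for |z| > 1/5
Standard pair: z/(z-a) <-> a^n * u[n] for causal signals
With a=1/5: x[n]=(1/5)^n * u[n]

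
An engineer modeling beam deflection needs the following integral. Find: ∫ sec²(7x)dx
Since d/dx[tan(7x)] = 7sec²(7x), integral = tan(7x)/7+C

Answer: (1/7)tan(7x)+C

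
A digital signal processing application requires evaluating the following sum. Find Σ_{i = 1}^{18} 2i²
= 2·n(n + 1)(2n + 1)/6 = 2·18·19·37/6 = 4218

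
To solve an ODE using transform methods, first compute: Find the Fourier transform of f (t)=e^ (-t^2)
The Fourier transform of a Gaussian e^(-t^2) is sqrt(pi) * e^(-omega^2/4).
With a=1: F(omega)=sqrt(pi) * e^(-omega^2/4)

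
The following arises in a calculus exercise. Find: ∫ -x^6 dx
Using power rule: ∫ -x^6 dx = -1/7 x^7 + C = (-1/7)x^7 + C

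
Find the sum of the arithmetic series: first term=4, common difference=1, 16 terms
Last term: a_n = 4 + (16 - 1)·1 = 19
Sum = n(a_1 + a_n)/2 = 16(4 + 19)/2 = 184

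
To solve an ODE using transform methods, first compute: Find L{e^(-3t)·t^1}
First shifting: L{e^(at)f(t)} = F(s-a)
L{t^1} = 1/s^2
Shift s → s+3: 1/(s+3)^2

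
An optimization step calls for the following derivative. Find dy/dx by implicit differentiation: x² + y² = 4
Differentiate both sides: 2x + 2y·(dy/dx)=0
Solve: dy/dx=-2x/(2y)=-x/y

Answer: dy/dx=-x/y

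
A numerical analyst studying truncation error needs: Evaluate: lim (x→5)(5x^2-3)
Polynomial is continuous, so substitute x = 5:
5·5^2-3 = 122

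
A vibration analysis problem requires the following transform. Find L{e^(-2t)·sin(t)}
First shifting: L{e^(at)f(t)}=F(s-a)
L{sin(t)}=1/(s² + 1)
Shift: 1/((s + 2)² + 1)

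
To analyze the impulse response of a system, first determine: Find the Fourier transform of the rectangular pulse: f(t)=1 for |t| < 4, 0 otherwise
F(omega)=integral from -4 to 4 of e^(-j * omega * t) dt
=2 * sin(4 * omega)/omega=8 * sinc(4 * omega/pi)

Answer: 2 * sin(4 * omega)/omega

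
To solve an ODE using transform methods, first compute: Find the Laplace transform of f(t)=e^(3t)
L{e^(at)} = 1/(s-a)
L{e^(3t)} = 1/(s-3)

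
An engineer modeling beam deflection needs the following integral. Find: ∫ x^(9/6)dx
Power rule: ∫ x^(3/2) dx=x^(5/2)/(5/2)+C

Answer: (2/5)·x^(5/2)+C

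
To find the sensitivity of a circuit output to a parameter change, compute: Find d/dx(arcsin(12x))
d/dx[arcsin(u)] = u'/√(1-u²), u = 12x, u' = 12

Answer: 12/√(1-144x²)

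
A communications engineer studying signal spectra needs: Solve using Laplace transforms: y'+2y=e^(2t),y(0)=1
Take L: sY - 1+2Y=1/(s-2)
Y(s+2)=1/(s-2)+1
Y=1/((s-2)(s+2))+1/(s+2)
Partial fractions: 1/((s-2)(s+2))=(1/4)/(s-2) - (1/4)/(s+2)
So Y=(1/4)/(s-2)+(3/4)/(s+2)
Inverse Laplace transform (L^(-1){1/(s-2)}=e^(2t), L^(-1){1/(s+2)}=e^(-2t)):

Answer: y(t)=(1/4)·e^(2t)+(3/4)·e^(-2t)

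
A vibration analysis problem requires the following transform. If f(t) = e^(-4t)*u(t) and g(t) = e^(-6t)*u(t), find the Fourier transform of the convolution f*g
By the convolution theorem: F{f*g} = F(omega)*G(omega)
F(omega) = 1/(4+j*omega), G(omega) = 1/(6+j*omega)
F{f*g} = 1/((4+j*omega)(6+j*omega))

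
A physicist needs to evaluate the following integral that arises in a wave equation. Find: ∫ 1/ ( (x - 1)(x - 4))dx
Partial fractions: 1/((x-1)(x-4)) = A/(x-1)+B/(x-4)
A = -1/3, B = 1/3
∫ [-1/3· 1/(x-1)+1/3· 1/(x-4)] dx
= (1/3)[ln|x-4| - ln|x-1|]+C

Answer: (1/3)·ln|(x-4)/(x-1)|+C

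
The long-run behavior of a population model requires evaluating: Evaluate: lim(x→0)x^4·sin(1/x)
Squeeze theorem: -|x^4| ≤ x^4·sin(1/x) ≤ |x^4|
Since x^4 → 0 as x → 0, by squeeze theorem the limit is 0

Answer: 0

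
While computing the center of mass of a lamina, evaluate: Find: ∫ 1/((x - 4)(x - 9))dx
Partial fractions: 1/((x-4)(x-9))=A/(x-4) + B/(x-9)
A=-1/5, B=1/5
∫ [-1/5· 1/(x-4) + 1/5· 1/(x-9)] dx
=(1/5)[ln|x-9| - ln|x-4|] + C

Answer: (1/5)·ln|(x-9)/(x-4)| + C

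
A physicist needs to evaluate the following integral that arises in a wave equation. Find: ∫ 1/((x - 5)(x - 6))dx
Partial fractions: 1/((x-5)(x-6)) = A/(x-5) + B/(x-6)
A = -1, B = 1
∫ [-1· 1/(x-5) + 1· 1/(x-6)] dx
= (1)[ln|x-6| - ln|x-5|] + C

Answer: ln|(x-6)/(x-5)| + C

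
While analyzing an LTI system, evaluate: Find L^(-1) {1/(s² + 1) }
L^(-1){w/(s² + w²)} = sin(wt)
Here w = 1

Answer: sin(t)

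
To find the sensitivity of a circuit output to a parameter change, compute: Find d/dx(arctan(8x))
d/dx[arctan(u)] = u'/(1+u²), u = 8x, u' = 8

Answer: 8/(1+64x²)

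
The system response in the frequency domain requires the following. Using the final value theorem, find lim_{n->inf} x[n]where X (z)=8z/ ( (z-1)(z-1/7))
Final value theorem: lim x[n] = lim_{z->1} (z-1) * X(z)
(z-1) * X(z) = 8z/(z-1/7)
As z->1: 8/(1-1/7) = 8/(6/7) = 28/3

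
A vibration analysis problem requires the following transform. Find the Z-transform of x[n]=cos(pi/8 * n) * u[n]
Z{cos(w0 * n) * u[n]}=z(z - cos(w0))/(z^2 - 2z * cos(w0) + 1)
With w0=pi/8: X(z)=z(z - cos(pi/8))/(z^2 - 2z * cos(pi/8) + 1)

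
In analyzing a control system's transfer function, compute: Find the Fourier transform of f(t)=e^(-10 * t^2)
The Fourier transform of a Gaussian e^(-a * t^2) is sqrt(pi/a) * e^(-omega^2/(4a)).
With a = 10: F(omega) = sqrt(pi/10) * e^(-omega^2/40)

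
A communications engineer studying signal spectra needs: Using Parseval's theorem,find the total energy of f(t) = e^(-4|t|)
Parseval's theorem: E=integral |f(t)|^2 dt=(1/2pi) integral |F(omega)|^2 domega
E=integral_{-inf}^{inf} e^(-8|t|) dt=2*integral_0^inf e^(-8t) dt=2/(2*4)=1/4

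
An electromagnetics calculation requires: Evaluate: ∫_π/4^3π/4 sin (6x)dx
Antiderivative: -cos(6x)/6
Evaluate at bounds: [-cos(6·3π/4)/6] - [-cos(6·π/4)/6]
=(-(0)+(0))/6=0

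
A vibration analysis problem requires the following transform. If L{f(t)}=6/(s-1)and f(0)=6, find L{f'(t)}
L{f'(t)}=s·F(s) - f(0)=6s/(s-1)-6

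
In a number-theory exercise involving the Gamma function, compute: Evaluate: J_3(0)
J_n(0)=0 for all n > 0 (Bessel function of first kind)
J_3(0)=0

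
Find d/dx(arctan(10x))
d/dx[arctan(u)]=u'/(1+u²), u=10x, u'=10

Answer: 10/(1+100x²)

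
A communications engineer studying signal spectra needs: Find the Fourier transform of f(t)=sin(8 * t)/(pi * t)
sin(W * t)/(pi * t) = (W/pi) * sinc(W * t/pi) is the impulse response of the ideal low-pass filter with cutoff W (here W = 8).
Its Fourier transform is a rectangular function:
F(omega) = 1 for |omega| < 8, 0 otherwise

Answer: rect(omega/16) [i.e., 1 for |omega| < 8, 0 otherwise]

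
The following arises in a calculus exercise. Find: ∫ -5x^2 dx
Using power rule: ∫ -5x^2 dx = -5/3 x^3 + C = (-5/3)x^3 + C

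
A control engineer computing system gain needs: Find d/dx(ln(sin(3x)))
Chain rule: d/dx[ln(u)]=u'/u where u=sin(3x)
u'=3cos(3x)

Answer: (3cos(3x))/(sin(3x))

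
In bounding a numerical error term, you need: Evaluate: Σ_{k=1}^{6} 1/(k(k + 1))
Partial fractions: 1/(k(k + 1))=1/k - 1/(k + 1)
Telescoping sum: 1(1 - 1/7)=1·6/7

Answer: 6/7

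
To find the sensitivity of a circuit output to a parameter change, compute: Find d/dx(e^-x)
Chain rule: d/dx[e^u] = e^u · u' where u = -x
u' = -1

Answer: -1·e^-x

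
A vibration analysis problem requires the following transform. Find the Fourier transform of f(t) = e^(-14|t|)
Using the standard pair: F{e^(-a|t|)}=2a/(a^2+omega^2)
With a=14: F(omega)=28/(196+omega^2)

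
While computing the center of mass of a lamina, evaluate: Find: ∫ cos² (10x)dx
Using identity cos²(u)=(1 + cos(2u))/2:
∫ (1 + cos(20x))/2 dx=x/2 + sin(20x)/40 + C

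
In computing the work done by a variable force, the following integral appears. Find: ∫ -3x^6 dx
Using power rule: ∫ -3x^6 dx=-3/7 x^7 + C=(-3/7)x^7 + C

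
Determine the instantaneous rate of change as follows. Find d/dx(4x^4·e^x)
Product rule: (fg)' = f'g + fg'
f = 4x^4, f' = 16x^3
g = e^x, g' = e^x

Answer: 16x^3·e^x + 4x^4·e^x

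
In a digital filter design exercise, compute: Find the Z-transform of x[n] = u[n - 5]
Using the time-shift property: Z{u[n-5]}=z^(-5) * z/(z-1)
=z^(-4)/(z-1)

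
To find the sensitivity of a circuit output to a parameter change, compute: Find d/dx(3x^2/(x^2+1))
Quotient rule: (f/g)' = (f'g - fg')/g²
f = 3x^2, f' = 6x
g = x^2 + 1, g' = 2x

Answer: (6x·(x^2 + 1) - 6x^3)/(x^2 + 1)²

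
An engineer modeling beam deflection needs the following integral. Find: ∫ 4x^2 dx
Using power rule: ∫ 4x^2 dx=4/3 x^3 + C=(4/3)x^3 + C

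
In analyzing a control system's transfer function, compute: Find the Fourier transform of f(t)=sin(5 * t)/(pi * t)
sin(W*t)/(pi*t)=(W/pi)*sinc(W*t/pi) is the impulse response of the ideal low-pass filter with cutoff W (here W=5).
Its Fourier transform is a rectangular function:
F(omega)=1 for |omega| < 5, 0 otherwise

Answer: rect(omega/10) [i.e., 1 for |omega| < 5, 0 otherwise]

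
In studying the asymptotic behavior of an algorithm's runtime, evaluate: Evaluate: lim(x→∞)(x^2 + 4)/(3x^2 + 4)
Divide numerator and denominator by x^2:
lim (1 + 4/x^2)/(3 + 4/x^2)=1/3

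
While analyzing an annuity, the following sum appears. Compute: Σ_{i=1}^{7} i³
Using formula: Σ i^3=[n(n + 1)/2]²=[7·8/2]²=784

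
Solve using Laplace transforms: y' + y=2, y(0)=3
Take L of both sides: sY(s)-3+Y(s)=2/s
Y(s)(s+1)=2/s+3
Y(s)=2/(s(s+1))+3/(s+1)
Partial fractions: 2/(s(s+1))=2/s - 2/(s+1)
So Y(s)=2/s+1/(s+1)
Inverse transform (L^(-1){1/s}=1, L^(-1){1/(s+1)}=e^(-t)):

Answer: y(t)=2+e^(-t)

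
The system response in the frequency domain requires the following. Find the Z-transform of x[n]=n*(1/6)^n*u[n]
Using the property Z{n*a^n*u[n]} = az/(z-a)^2
With a = 1/6: X(z) = (1/6)z/(z - 1/6)^2, |z| > 1/6

Answer: (1/6)z/(z - 1/6)^2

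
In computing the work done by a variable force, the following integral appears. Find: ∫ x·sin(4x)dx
By parts: u = x, dv = sin(4x) dx
du = dx, v = -cos(4x)/4
= -x·cos(4x)/4+sin(4x)/4²+C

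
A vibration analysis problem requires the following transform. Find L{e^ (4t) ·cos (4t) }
First shifting: L{e^(at)f(t)} = F(s-a)
L{cos(4t)} = s/(s²+16)
Shift: (s-4)/((s-4)²+16)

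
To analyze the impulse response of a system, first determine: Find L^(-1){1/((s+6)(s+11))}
Partial fractions: 1/((s+6)(s+11))=A/(s+6)+B/(s+11)
Cover-up: A=1/(s+11)|_{s=-6}=1/5; B=1/(s+6)|_{s=-11}=-1/5
L^(-1)=(1/5)e^(-6t) - (1/5)e^(-11t)

Answer: (1/5)(e^(-6t) - e^(-11t))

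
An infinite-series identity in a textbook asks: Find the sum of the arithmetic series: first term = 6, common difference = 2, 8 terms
Last term: a_n=6+(8-1)·2=20
Sum=n(a_1+a_n)/2=8(6+20)/2=104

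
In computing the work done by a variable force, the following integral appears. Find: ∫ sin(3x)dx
Using substitution u=3x: ∫ sin(u) du/3=-cos(u)/3 + C

Answer: (-1/3)cos(3x) + C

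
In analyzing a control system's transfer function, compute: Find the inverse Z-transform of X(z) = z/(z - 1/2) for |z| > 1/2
Standard pair: z/(z-a) <-> a^n*u[n] for causal signals
With a=1/2: x[n]=(1/2)^n*u[n]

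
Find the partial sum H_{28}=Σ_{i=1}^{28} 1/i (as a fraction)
H_28 = 1+1/2+1/3+...+1/28
= 315404588903/80313433200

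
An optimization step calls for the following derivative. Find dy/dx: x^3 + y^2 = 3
Differentiate: 3x^2 + 2y·(dy/dx)=0
dy/dx=-3x^2/(2y)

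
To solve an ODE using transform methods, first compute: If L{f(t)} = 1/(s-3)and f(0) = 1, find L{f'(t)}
L{f'(t)}=s·F(s) - f(0)=s/(s-3) - 1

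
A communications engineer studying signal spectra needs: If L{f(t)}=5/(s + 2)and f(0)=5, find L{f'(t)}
L{f'(t)} = s·F(s) - f(0) = 5s/(s+2)-5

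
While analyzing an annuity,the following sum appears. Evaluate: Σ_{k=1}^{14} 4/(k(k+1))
Partial fractions: 4/(k(k + 1))=4/k - 4/(k + 1)
Telescoping sum: 4(1 - 1/15)=4·14/15

Answer: 56/15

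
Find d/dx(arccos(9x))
d/dx[arccos(u)]=-u'/√(1-u²), u=9x, u'=9

Answer: -9/√(1 - 81x²)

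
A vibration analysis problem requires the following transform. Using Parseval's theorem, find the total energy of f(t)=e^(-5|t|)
Parseval's theorem: E=integral |f(t)|^2 dt=(1/2pi) integral |F(omega)|^2 domega
E=integral_{-inf}^{inf} e^(-10|t|) dt=2 * integral_0^inf e^(-10t) dt=2/(2 * 5)=1/5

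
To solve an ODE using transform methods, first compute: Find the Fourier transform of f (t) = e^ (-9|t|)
Using the standard pair: F{e^(-a|t|)} = 2a/(a^2+omega^2)
With a = 9: F(omega) = 18/(81+omega^2)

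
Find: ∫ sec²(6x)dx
Since d/dx[tan(6x)]=6sec²(6x), integral=tan(6x)/6+C

Answer: (1/6)tan(6x)+C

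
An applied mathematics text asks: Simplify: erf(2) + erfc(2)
By definition erfc(x) = 1 - erf(x)
erf(2)+erfc(2) = erf(2)+1 - erf(2) = 1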